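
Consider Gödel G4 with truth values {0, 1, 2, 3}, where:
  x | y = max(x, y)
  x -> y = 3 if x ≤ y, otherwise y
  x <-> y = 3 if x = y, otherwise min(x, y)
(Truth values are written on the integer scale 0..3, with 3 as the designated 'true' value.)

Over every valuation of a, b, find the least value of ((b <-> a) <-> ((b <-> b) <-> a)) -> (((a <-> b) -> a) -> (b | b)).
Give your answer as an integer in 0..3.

Take a = 0, b = 1:
b <-> a = 1 <-> 0 = 0
b <-> b = 1 <-> 1 = 3
(b <-> b) <-> a = 3 <-> 0 = 0
(b <-> a) <-> ((b <-> b) <-> a) = 0 <-> 0 = 3
a <-> b = 0 <-> 1 = 0
(a <-> b) -> a = 0 -> 0 = 3
b | b = 1 | 1 = 1
((a <-> b) -> a) -> (b | b) = 3 -> 1 = 1
((b <-> a) <-> ((b <-> b) <-> a)) -> (((a <-> b) -> a) -> (b | b)) = 3 -> 1 = 1
No assignment yields a value below 1, so this is the minimum.

1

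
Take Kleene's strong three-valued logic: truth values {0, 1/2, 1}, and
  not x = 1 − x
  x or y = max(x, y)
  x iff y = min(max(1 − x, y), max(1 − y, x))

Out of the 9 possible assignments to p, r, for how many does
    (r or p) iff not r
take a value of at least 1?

p = 0, r = 0 ↦ 0  <
p = 0, r = 1/2 ↦ 1/2  <
p = 0, r = 1 ↦ 0  <
p = 1/2, r = 0 ↦ 1/2  <
p = 1/2, r = 1/2 ↦ 1/2  <
p = 1/2, r = 1 ↦ 0  <
p = 1, r = 0 ↦ 1  ≥
p = 1, r = 1/2 ↦ 1/2  <
p = 1, r = 1 ↦ 0  <
So 1 of the 9 assignments meets the threshold.

1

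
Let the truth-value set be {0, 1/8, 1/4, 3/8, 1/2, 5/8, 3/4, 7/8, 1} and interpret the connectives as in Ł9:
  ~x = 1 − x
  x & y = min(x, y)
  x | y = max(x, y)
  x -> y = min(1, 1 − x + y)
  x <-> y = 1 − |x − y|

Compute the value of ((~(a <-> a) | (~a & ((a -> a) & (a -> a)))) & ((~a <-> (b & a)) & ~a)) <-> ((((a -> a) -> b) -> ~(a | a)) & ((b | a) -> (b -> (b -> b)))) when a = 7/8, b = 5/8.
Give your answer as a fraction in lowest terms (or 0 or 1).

5/8

a <-> a = 7/8 <-> 7/8 = 1
~(a <-> a) = ~1 = 0
~a = ~7/8 = 1/8
a -> a = 7/8 -> 7/8 = 1
a -> a = 7/8 -> 7/8 = 1
(a -> a) & (a -> a) = 1 & 1 = 1
~a & ((a -> a) & (a -> a)) = 1/8 & 1 = 1/8
~(a <-> a) | (~a & ((a -> a) & (a -> a))) = 0 | 1/8 = 1/8
~a = ~7/8 = 1/8
b & a = 5/8 & 7/8 = 5/8
~a <-> (b & a) = 1/8 <-> 5/8 = 1/2
~a = ~7/8 = 1/8
(~a <-> (b & a)) & ~a = 1/2 & 1/8 = 1/8
(~(a <-> a) | (~a & ((a -> a) & (a -> a)))) & ((~a <-> (b & a)) & ~a) = 1/8 & 1/8 = 1/8
a -> a = 7/8 -> 7/8 = 1
(a -> a) -> b = 1 -> 5/8 = 5/8
a | a = 7/8 | 7/8 = 7/8
~(a | a) = ~7/8 = 1/8
((a -> a) -> b) -> ~(a | a) = 5/8 -> 1/8 = 1/2
b | a = 5/8 | 7/8 = 7/8
b -> b = 5/8 -> 5/8 = 1
b -> (b -> b) = 5/8 -> 1 = 1
(b | a) -> (b -> (b -> b)) = 7/8 -> 1 = 1
(((a -> a) -> b) -> ~(a | a)) & ((b | a) -> (b -> (b -> b))) = 1/2 & 1 = 1/2
((~(a <-> a) | (~a & ((a -> a) & (a -> a)))) & ((~a <-> (b & a)) & ~a)) <-> ((((a -> a) -> b) -> ~(a | a)) & ((b | a) -> (b -> (b -> b)))) = 1/8 <-> 1/2 = 5/8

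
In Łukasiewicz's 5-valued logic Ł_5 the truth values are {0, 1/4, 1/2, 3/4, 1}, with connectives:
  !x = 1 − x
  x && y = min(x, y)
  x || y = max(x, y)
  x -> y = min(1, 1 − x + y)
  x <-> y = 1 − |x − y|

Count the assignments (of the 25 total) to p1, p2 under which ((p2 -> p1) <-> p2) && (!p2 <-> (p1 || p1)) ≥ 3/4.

value 3/4: 3 assignments (counts)
value 1/2: 7 assignments
value 1/4: 8 assignments
value 0: 7 assignments
So 3 of the 25 assignments meet the threshold.

3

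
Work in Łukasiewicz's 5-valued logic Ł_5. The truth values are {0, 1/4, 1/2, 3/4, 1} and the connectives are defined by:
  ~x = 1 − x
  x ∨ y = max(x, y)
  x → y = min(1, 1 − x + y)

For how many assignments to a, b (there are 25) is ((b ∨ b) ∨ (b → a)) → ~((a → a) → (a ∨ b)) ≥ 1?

3

value 1: 3 assignments (counts)
value 3/4: 3 assignments
value 1/2: 6 assignments
value 1/4: 4 assignments
value 0: 9 assignments
So 3 of the 25 assignments meet the threshold.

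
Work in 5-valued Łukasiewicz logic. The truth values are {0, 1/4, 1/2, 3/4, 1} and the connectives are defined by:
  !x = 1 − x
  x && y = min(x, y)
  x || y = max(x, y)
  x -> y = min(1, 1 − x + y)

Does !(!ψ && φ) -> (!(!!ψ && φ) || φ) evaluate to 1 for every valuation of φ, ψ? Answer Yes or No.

No

Counterexample: take φ = 1/4, ψ = 1.
!ψ = !1 = 0
!ψ && φ = 0 && 1/4 = 0
!(!ψ && φ) = !0 = 1
!ψ = !1 = 0
!!ψ = !0 = 1
!!ψ && φ = 1 && 1/4 = 1/4
!(!!ψ && φ) = !1/4 = 3/4
!(!!ψ && φ) || φ = 3/4 || 1/4 = 3/4
!(!ψ && φ) -> (!(!!ψ && φ) || φ) = 1 -> 3/4 = 3/4
This gives 3/4 ≠ 1.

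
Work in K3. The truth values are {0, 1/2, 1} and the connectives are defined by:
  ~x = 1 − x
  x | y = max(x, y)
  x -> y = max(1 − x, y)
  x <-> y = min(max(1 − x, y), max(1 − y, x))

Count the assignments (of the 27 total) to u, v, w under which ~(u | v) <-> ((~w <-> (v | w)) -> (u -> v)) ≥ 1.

value 1: 3 assignments (counts)
value 1/2: 12 assignments
value 0: 12 assignments
So 3 of the 27 assignments meet the threshold.

3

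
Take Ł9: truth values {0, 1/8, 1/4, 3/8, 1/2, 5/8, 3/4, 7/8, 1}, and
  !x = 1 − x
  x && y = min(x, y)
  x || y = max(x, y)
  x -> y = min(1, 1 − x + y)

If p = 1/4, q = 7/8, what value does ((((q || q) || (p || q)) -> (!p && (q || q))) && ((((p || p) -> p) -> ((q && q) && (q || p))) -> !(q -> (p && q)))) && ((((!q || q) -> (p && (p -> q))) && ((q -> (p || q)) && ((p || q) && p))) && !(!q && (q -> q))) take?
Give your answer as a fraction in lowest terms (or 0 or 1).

1/4

q || q = 7/8 || 7/8 = 7/8
p || q = 1/4 || 7/8 = 7/8
(q || q) || (p || q) = 7/8 || 7/8 = 7/8
!p = !1/4 = 3/4
q || q = 7/8 || 7/8 = 7/8
!p && (q || q) = 3/4 && 7/8 = 3/4
((q || q) || (p || q)) -> (!p && (q || q)) = 7/8 -> 3/4 = 7/8
p || p = 1/4 || 1/4 = 1/4
(p || p) -> p = 1/4 -> 1/4 = 1
q && q = 7/8 && 7/8 = 7/8
q || p = 7/8 || 1/4 = 7/8
(q && q) && (q || p) = 7/8 && 7/8 = 7/8
((p || p) -> p) -> ((q && q) && (q || p)) = 1 -> 7/8 = 7/8
p && q = 1/4 && 7/8 = 1/4
q -> (p && q) = 7/8 -> 1/4 = 3/8
!(q -> (p && q)) = !3/8 = 5/8
(((p || p) -> p) -> ((q && q) && (q || p))) -> !(q -> (p && q)) = 7/8 -> 5/8 = 3/4
(((q || q) || (p || q)) -> (!p && (q || q))) && ((((p || p) -> p) -> ((q && q) && (q || p))) -> !(q -> (p && q))) = 7/8 && 3/4 = 3/4
!q = !7/8 = 1/8
!q || q = 1/8 || 7/8 = 7/8
p -> q = 1/4 -> 7/8 = 1
p && (p -> q) = 1/4 && 1 = 1/4
(!q || q) -> (p && (p -> q)) = 7/8 -> 1/4 = 3/8
p || q = 1/4 || 7/8 = 7/8
q -> (p || q) = 7/8 -> 7/8 = 1
p || q = 1/4 || 7/8 = 7/8
(p || q) && p = 7/8 && 1/4 = 1/4
(q -> (p || q)) && ((p || q) && p) = 1 && 1/4 = 1/4
((!q || q) -> (p && (p -> q))) && ((q -> (p || q)) && ((p || q) && p)) = 3/8 && 1/4 = 1/4
!q = !7/8 = 1/8
q -> q = 7/8 -> 7/8 = 1
!q && (q -> q) = 1/8 && 1 = 1/8
!(!q && (q -> q)) = !1/8 = 7/8
(((!q || q) -> (p && (p -> q))) && ((q -> (p || q)) && ((p || q) && p))) && !(!q && (q -> q)) = 1/4 && 7/8 = 1/4
((((q || q) || (p || q)) -> (!p && (q || q))) && ((((p || p) -> p) -> ((q && q) && (q || p))) -> !(q -> (p && q)))) && ((((!q || q) -> (p && (p -> q))) && ((q -> (p || q)) && ((p || q) && p))) && !(!q && (q -> q))) = 3/4 && 1/4 = 1/4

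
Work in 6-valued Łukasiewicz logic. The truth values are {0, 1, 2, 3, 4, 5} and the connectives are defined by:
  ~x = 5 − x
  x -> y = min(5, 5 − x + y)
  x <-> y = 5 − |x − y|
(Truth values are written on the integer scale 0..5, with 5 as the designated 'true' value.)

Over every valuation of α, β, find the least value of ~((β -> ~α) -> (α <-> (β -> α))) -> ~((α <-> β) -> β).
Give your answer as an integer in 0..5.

Take α = 0, β = 2:
~α = ~0 = 5
β -> ~α = 2 -> 5 = 5
β -> α = 2 -> 0 = 3
α <-> (β -> α) = 0 <-> 3 = 2
(β -> ~α) -> (α <-> (β -> α)) = 5 -> 2 = 2
~((β -> ~α) -> (α <-> (β -> α))) = ~2 = 3
α <-> β = 0 <-> 2 = 3
(α <-> β) -> β = 3 -> 2 = 4
~((α <-> β) -> β) = ~4 = 1
~((β -> ~α) -> (α <-> (β -> α))) -> ~((α <-> β) -> β) = 3 -> 1 = 3
No assignment yields a value below 3, so this is the minimum.

3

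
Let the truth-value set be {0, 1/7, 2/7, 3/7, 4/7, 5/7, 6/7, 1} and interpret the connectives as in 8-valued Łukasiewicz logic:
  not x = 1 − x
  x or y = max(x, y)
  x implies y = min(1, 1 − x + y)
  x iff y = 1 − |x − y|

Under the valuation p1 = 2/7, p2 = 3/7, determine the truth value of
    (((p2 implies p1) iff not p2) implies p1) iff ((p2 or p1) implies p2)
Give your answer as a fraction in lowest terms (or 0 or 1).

p2 implies p1 = 3/7 implies 2/7 = 6/7
not p2 = not 3/7 = 4/7
(p2 implies p1) iff not p2 = 6/7 iff 4/7 = 5/7
((p2 implies p1) iff not p2) implies p1 = 5/7 implies 2/7 = 4/7
p2 or p1 = 3/7 or 2/7 = 3/7
(p2 or p1) implies p2 = 3/7 implies 3/7 = 1
(((p2 implies p1) iff not p2) implies p1) iff ((p2 or p1) implies p2) = 4/7 iff 1 = 4/7

4/7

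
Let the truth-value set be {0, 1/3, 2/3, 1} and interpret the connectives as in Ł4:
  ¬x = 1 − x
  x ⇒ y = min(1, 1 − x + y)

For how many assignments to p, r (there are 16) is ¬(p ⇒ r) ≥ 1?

1

p = 0, r = 0 ↦ 0  <
p = 0, r = 1/3 ↦ 0  <
p = 0, r = 2/3 ↦ 0  <
p = 0, r = 1 ↦ 0  <
p = 1/3, r = 0 ↦ 1/3  <
p = 1/3, r = 1/3 ↦ 0  <
p = 1/3, r = 2/3 ↦ 0  <
p = 1/3, r = 1 ↦ 0  <
p = 2/3, r = 0 ↦ 2/3  <
p = 2/3, r = 1/3 ↦ 1/3  <
p = 2/3, r = 2/3 ↦ 0  <
p = 2/3, r = 1 ↦ 0  <
p = 1, r = 0 ↦ 1  ≥
p = 1, r = 1/3 ↦ 2/3  <
p = 1, r = 2/3 ↦ 1/3  <
p = 1, r = 1 ↦ 0  <
So 1 of the 16 assignments meets the threshold.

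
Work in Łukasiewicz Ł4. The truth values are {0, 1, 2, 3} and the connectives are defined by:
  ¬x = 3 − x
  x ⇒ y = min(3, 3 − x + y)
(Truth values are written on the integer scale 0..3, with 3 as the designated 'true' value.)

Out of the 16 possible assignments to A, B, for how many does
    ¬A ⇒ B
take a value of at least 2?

13

A = 0, B = 0 ↦ 0  <
A = 0, B = 1 ↦ 1  <
A = 0, B = 2 ↦ 2  ≥
A = 0, B = 3 ↦ 3  ≥
A = 1, B = 0 ↦ 1  <
A = 1, B = 1 ↦ 2  ≥
A = 1, B = 2 ↦ 3  ≥
A = 1, B = 3 ↦ 3  ≥
A = 2, B = 0 ↦ 2  ≥
A = 2, B = 1 ↦ 3  ≥
A = 2, B = 2 ↦ 3  ≥
A = 2, B = 3 ↦ 3  ≥
A = 3, B = 0 ↦ 3  ≥
A = 3, B = 1 ↦ 3  ≥
A = 3, B = 2 ↦ 3  ≥
A = 3, B = 3 ↦ 3  ≥
So 13 of the 16 assignments meet the threshold.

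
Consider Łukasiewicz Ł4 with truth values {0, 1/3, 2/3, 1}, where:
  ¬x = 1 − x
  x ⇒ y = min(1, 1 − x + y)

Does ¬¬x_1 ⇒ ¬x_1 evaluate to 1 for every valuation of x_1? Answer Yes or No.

Counterexample: take x_1 = 2/3.
¬x_1 = ¬2/3 = 1/3
¬¬x_1 = ¬1/3 = 2/3
¬x_1 = ¬2/3 = 1/3
¬¬x_1 ⇒ ¬x_1 = 2/3 ⇒ 1/3 = 2/3
This gives 2/3 ≠ 1.

No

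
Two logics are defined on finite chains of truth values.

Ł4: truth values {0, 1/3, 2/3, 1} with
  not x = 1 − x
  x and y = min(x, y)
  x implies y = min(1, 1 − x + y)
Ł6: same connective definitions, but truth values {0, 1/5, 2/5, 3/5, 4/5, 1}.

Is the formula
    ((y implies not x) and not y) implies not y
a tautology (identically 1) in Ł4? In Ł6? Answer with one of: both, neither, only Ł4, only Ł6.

In Ł4: every assignment gives 1 — tautology.
In Ł6: every assignment gives 1 — tautology.

both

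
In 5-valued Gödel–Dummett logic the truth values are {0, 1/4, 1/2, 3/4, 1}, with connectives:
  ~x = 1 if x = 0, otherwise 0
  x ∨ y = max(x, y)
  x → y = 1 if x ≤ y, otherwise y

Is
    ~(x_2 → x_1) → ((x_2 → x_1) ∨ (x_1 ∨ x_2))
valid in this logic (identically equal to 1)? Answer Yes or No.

No

Counterexample: take x_1 = 0, x_2 = 1/4.
x_2 → x_1 = 1/4 → 0 = 0
~(x_2 → x_1) = ~0 = 1
x_1 ∨ x_2 = 0 ∨ 1/4 = 1/4
(x_2 → x_1) ∨ (x_1 ∨ x_2) = 0 ∨ 1/4 = 1/4
~(x_2 → x_1) → ((x_2 → x_1) ∨ (x_1 ∨ x_2)) = 1 → 1/4 = 1/4
This gives 1/4 ≠ 1.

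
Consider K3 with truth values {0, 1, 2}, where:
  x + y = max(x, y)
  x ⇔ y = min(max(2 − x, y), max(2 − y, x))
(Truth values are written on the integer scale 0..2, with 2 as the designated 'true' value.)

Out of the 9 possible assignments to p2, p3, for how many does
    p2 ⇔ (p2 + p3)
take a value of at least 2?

p2 = 0, p3 = 0 ↦ 2  ≥
p2 = 0, p3 = 1 ↦ 1  <
p2 = 0, p3 = 2 ↦ 0  <
p2 = 1, p3 = 0 ↦ 1  <
p2 = 1, p3 = 1 ↦ 1  <
p2 = 1, p3 = 2 ↦ 1  <
p2 = 2, p3 = 0 ↦ 2  ≥
p2 = 2, p3 = 1 ↦ 2  ≥
p2 = 2, p3 = 2 ↦ 2  ≥
So 4 of the 9 assignments meet the threshold.

4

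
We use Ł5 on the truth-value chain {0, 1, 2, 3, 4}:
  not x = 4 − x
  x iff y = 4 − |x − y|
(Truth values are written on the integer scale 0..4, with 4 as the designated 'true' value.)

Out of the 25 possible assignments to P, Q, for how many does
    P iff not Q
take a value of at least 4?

5

value 4: 5 assignments (counts)
value 3: 8 assignments
value 2: 6 assignments
value 1: 4 assignments
value 0: 2 assignments
So 5 of the 25 assignments meet the threshold.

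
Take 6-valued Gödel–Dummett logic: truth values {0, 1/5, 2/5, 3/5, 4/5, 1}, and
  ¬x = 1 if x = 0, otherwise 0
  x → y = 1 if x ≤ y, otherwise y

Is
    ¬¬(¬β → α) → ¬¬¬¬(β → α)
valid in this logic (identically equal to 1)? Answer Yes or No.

No

Counterexample: take α = 0, β = 1/5.
¬β = ¬1/5 = 0
¬β → α = 0 → 0 = 1
¬(¬β → α) = ¬1 = 0
¬¬(¬β → α) = ¬0 = 1
β → α = 1/5 → 0 = 0
¬(β → α) = ¬0 = 1
¬¬(β → α) = ¬1 = 0
¬¬¬(β → α) = ¬0 = 1
¬¬¬¬(β → α) = ¬1 = 0
¬¬(¬β → α) → ¬¬¬¬(β → α) = 1 → 0 = 0
This gives 0 ≠ 1.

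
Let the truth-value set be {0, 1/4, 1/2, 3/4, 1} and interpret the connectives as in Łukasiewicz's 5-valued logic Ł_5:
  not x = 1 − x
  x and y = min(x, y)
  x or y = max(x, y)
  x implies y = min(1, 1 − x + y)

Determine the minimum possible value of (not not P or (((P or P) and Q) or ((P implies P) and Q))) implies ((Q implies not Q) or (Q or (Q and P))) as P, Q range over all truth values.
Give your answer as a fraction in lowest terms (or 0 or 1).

3/4

Take P = 1, Q = 3/4:
not P = not 1 = 0
not not P = not 0 = 1
P or P = 1 or 1 = 1
(P or P) and Q = 1 and 3/4 = 3/4
P implies P = 1 implies 1 = 1
(P implies P) and Q = 1 and 3/4 = 3/4
((P or P) and Q) or ((P implies P) and Q) = 3/4 or 3/4 = 3/4
not not P or (((P or P) and Q) or ((P implies P) and Q)) = 1 or 3/4 = 1
not Q = not 3/4 = 1/4
Q implies not Q = 3/4 implies 1/4 = 1/2
Q and P = 3/4 and 1 = 3/4
Q or (Q and P) = 3/4 or 3/4 = 3/4
(Q implies not Q) or (Q or (Q and P)) = 1/2 or 3/4 = 3/4
(not not P or (((P or P) and Q) or ((P implies P) and Q))) implies ((Q implies not Q) or (Q or (Q and P))) = 1 implies 3/4 = 3/4
No assignment yields a value below 3/4, so this is the minimum.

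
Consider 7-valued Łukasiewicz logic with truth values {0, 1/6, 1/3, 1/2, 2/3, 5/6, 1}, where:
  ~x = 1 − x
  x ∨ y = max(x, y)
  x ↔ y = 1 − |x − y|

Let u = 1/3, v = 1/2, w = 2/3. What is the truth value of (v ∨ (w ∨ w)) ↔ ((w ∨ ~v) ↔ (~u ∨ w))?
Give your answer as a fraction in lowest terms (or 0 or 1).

w ∨ w = 2/3 ∨ 2/3 = 2/3
v ∨ (w ∨ w) = 1/2 ∨ 2/3 = 2/3
~v = ~1/2 = 1/2
w ∨ ~v = 2/3 ∨ 1/2 = 2/3
~u = ~1/3 = 2/3
~u ∨ w = 2/3 ∨ 2/3 = 2/3
(w ∨ ~v) ↔ (~u ∨ w) = 2/3 ↔ 2/3 = 1
(v ∨ (w ∨ w)) ↔ ((w ∨ ~v) ↔ (~u ∨ w)) = 2/3 ↔ 1 = 2/3

2/3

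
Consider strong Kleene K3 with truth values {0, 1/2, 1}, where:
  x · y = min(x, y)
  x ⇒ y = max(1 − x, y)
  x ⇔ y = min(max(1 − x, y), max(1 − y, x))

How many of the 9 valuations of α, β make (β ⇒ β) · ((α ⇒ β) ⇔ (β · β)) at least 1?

4

α = 0, β = 0 ↦ 0  <
α = 0, β = 1/2 ↦ 1/2  <
α = 0, β = 1 ↦ 1  ≥
α = 1/2, β = 0 ↦ 1/2  <
α = 1/2, β = 1/2 ↦ 1/2  <
α = 1/2, β = 1 ↦ 1  ≥
α = 1, β = 0 ↦ 1  ≥
α = 1, β = 1/2 ↦ 1/2  <
α = 1, β = 1 ↦ 1  ≥
So 4 of the 9 assignments meet the threshold.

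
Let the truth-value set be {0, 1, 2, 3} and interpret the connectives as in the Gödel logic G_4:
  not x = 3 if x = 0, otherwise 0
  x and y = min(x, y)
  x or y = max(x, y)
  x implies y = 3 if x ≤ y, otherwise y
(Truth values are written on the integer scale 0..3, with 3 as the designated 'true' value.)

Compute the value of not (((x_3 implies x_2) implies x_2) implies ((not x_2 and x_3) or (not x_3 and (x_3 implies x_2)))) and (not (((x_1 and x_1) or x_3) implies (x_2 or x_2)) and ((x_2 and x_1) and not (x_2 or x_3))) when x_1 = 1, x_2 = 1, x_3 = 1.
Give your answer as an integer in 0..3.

0

x_3 implies x_2 = 1 implies 1 = 3
(x_3 implies x_2) implies x_2 = 3 implies 1 = 1
not x_2 = not 1 = 0
not x_2 and x_3 = 0 and 1 = 0
not x_3 = not 1 = 0
x_3 implies x_2 = 1 implies 1 = 3
not x_3 and (x_3 implies x_2) = 0 and 3 = 0
(not x_2 and x_3) or (not x_3 and (x_3 implies x_2)) = 0 or 0 = 0
((x_3 implies x_2) implies x_2) implies ((not x_2 and x_3) or (not x_3 and (x_3 implies x_2))) = 1 implies 0 = 0
not (((x_3 implies x_2) implies x_2) implies ((not x_2 and x_3) or (not x_3 and (x_3 implies x_2)))) = not 0 = 3
x_1 and x_1 = 1 and 1 = 1
(x_1 and x_1) or x_3 = 1 or 1 = 1
x_2 or x_2 = 1 or 1 = 1
((x_1 and x_1) or x_3) implies (x_2 or x_2) = 1 implies 1 = 3
not (((x_1 and x_1) or x_3) implies (x_2 or x_2)) = not 3 = 0
x_2 and x_1 = 1 and 1 = 1
x_2 or x_3 = 1 or 1 = 1
not (x_2 or x_3) = not 1 = 0
(x_2 and x_1) and not (x_2 or x_3) = 1 and 0 = 0
not (((x_1 and x_1) or x_3) implies (x_2 or x_2)) and ((x_2 and x_1) and not (x_2 or x_3)) = 0 and 0 = 0
not (((x_3 implies x_2) implies x_2) implies ((not x_2 and x_3) or (not x_3 and (x_3 implies x_2)))) and (not (((x_1 and x_1) or x_3) implies (x_2 or x_2)) and ((x_2 and x_1) and not (x_2 or x_3))) = 3 and 0 = 0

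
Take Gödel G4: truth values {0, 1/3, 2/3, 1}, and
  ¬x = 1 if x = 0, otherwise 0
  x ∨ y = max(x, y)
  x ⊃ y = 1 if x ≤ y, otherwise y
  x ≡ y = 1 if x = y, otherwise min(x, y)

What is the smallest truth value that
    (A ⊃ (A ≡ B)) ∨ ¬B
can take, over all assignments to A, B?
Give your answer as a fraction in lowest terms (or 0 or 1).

1/3

Take A = 2/3, B = 1/3:
A ≡ B = 2/3 ≡ 1/3 = 1/3
A ⊃ (A ≡ B) = 2/3 ⊃ 1/3 = 1/3
¬B = ¬1/3 = 0
(A ⊃ (A ≡ B)) ∨ ¬B = 1/3 ∨ 0 = 1/3
No assignment yields a value below 1/3, so this is the minimum.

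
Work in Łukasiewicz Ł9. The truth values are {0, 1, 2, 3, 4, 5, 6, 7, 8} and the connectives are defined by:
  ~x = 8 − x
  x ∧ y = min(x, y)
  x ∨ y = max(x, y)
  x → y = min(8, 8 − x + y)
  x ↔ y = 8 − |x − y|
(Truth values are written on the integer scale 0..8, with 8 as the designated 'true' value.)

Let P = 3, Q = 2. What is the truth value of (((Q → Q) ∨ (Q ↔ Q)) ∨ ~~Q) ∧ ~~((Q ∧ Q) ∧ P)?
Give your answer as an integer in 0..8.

2

Q → Q = 2 → 2 = 8
Q ↔ Q = 2 ↔ 2 = 8
(Q → Q) ∨ (Q ↔ Q) = 8 ∨ 8 = 8
~Q = ~2 = 6
~~Q = ~6 = 2
((Q → Q) ∨ (Q ↔ Q)) ∨ ~~Q = 8 ∨ 2 = 8
Q ∧ Q = 2 ∧ 2 = 2
(Q ∧ Q) ∧ P = 2 ∧ 3 = 2
~((Q ∧ Q) ∧ P) = ~2 = 6
~~((Q ∧ Q) ∧ P) = ~6 = 2
(((Q → Q) ∨ (Q ↔ Q)) ∨ ~~Q) ∧ ~~((Q ∧ Q) ∧ P) = 8 ∧ 2 = 2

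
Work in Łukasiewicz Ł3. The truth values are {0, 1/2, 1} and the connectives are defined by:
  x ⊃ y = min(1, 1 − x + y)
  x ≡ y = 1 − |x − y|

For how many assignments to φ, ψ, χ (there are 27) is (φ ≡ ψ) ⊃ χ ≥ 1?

value 1: 17 assignments (counts)
value 1/2: 7 assignments
value 0: 3 assignments
So 17 of the 27 assignments meet the threshold.

17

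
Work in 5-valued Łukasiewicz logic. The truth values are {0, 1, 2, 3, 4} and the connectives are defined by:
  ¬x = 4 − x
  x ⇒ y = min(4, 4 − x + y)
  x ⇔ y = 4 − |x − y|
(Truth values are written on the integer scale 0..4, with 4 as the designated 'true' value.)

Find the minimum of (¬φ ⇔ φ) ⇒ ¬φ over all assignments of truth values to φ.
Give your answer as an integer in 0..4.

Take φ = 2:
¬φ = ¬2 = 2
¬φ ⇔ φ = 2 ⇔ 2 = 4
¬φ = ¬2 = 2
(¬φ ⇔ φ) ⇒ ¬φ = 4 ⇒ 2 = 2
No assignment yields a value below 2, so this is the minimum.

2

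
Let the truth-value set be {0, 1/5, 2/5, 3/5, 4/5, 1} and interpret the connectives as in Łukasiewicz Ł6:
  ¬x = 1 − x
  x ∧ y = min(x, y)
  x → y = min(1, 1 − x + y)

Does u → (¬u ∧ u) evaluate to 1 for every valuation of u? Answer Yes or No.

Counterexample: take u = 3/5.
¬u = ¬3/5 = 2/5
¬u ∧ u = 2/5 ∧ 3/5 = 2/5
u → (¬u ∧ u) = 3/5 → 2/5 = 4/5
This gives 4/5 ≠ 1.

No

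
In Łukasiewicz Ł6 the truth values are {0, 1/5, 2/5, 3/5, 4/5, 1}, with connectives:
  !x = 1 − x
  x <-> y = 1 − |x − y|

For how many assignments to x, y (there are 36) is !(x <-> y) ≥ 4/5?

6

value 1: 2 assignments (counts)
value 4/5: 4 assignments (counts)
value 3/5: 6 assignments
value 2/5: 8 assignments
value 1/5: 10 assignments
value 0: 6 assignments
So 6 of the 36 assignments meet the threshold.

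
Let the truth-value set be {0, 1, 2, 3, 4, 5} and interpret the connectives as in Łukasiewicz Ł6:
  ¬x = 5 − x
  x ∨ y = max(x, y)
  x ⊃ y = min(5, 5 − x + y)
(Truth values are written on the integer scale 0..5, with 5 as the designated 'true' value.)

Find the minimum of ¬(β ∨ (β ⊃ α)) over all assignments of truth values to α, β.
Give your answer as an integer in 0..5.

Take α = 0, β = 0:
β ⊃ α = 0 ⊃ 0 = 5
β ∨ (β ⊃ α) = 0 ∨ 5 = 5
¬(β ∨ (β ⊃ α)) = ¬5 = 0
No assignment yields a value below 0, so this is the minimum.

0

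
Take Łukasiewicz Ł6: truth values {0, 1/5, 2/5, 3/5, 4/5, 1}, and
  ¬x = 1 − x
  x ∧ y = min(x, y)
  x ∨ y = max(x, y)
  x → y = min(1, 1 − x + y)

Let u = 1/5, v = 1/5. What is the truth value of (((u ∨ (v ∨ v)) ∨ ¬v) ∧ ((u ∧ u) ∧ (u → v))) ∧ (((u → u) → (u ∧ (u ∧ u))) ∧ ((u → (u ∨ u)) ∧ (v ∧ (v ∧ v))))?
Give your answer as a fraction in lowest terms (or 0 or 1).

v ∨ v = 1/5 ∨ 1/5 = 1/5
u ∨ (v ∨ v) = 1/5 ∨ 1/5 = 1/5
¬v = ¬1/5 = 4/5
(u ∨ (v ∨ v)) ∨ ¬v = 1/5 ∨ 4/5 = 4/5
u ∧ u = 1/5 ∧ 1/5 = 1/5
u → v = 1/5 → 1/5 = 1
(u ∧ u) ∧ (u → v) = 1/5 ∧ 1 = 1/5
((u ∨ (v ∨ v)) ∨ ¬v) ∧ ((u ∧ u) ∧ (u → v)) = 4/5 ∧ 1/5 = 1/5
u → u = 1/5 → 1/5 = 1
u ∧ u = 1/5 ∧ 1/5 = 1/5
u ∧ (u ∧ u) = 1/5 ∧ 1/5 = 1/5
(u → u) → (u ∧ (u ∧ u)) = 1 → 1/5 = 1/5
u ∨ u = 1/5 ∨ 1/5 = 1/5
u → (u ∨ u) = 1/5 → 1/5 = 1
v ∧ v = 1/5 ∧ 1/5 = 1/5
v ∧ (v ∧ v) = 1/5 ∧ 1/5 = 1/5
(u → (u ∨ u)) ∧ (v ∧ (v ∧ v)) = 1 ∧ 1/5 = 1/5
((u → u) → (u ∧ (u ∧ u))) ∧ ((u → (u ∨ u)) ∧ (v ∧ (v ∧ v))) = 1/5 ∧ 1/5 = 1/5
(((u ∨ (v ∨ v)) ∨ ¬v) ∧ ((u ∧ u) ∧ (u → v))) ∧ (((u → u) → (u ∧ (u ∧ u))) ∧ ((u → (u ∨ u)) ∧ (v ∧ (v ∧ v)))) = 1/5 ∧ 1/5 = 1/5

1/5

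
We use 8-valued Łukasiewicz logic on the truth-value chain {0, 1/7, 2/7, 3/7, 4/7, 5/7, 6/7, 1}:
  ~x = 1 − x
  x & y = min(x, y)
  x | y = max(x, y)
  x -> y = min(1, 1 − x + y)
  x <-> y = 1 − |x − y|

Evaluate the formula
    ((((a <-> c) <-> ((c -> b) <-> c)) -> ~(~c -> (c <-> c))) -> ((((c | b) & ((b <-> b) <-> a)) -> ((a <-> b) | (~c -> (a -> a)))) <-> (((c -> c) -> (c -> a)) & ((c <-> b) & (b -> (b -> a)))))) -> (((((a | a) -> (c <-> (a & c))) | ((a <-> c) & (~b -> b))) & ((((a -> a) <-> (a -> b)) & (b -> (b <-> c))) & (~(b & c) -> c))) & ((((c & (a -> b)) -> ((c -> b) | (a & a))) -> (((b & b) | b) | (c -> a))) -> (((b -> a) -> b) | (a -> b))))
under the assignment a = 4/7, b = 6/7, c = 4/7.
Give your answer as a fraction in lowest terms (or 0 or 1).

a <-> c = 4/7 <-> 4/7 = 1
c -> b = 4/7 -> 6/7 = 1
(c -> b) <-> c = 1 <-> 4/7 = 4/7
(a <-> c) <-> ((c -> b) <-> c) = 1 <-> 4/7 = 4/7
~c = ~4/7 = 3/7
c <-> c = 4/7 <-> 4/7 = 1
~c -> (c <-> c) = 3/7 -> 1 = 1
~(~c -> (c <-> c)) = ~1 = 0
((a <-> c) <-> ((c -> b) <-> c)) -> ~(~c -> (c <-> c)) = 4/7 -> 0 = 3/7
c | b = 4/7 | 6/7 = 6/7
b <-> b = 6/7 <-> 6/7 = 1
(b <-> b) <-> a = 1 <-> 4/7 = 4/7
(c | b) & ((b <-> b) <-> a) = 6/7 & 4/7 = 4/7
a <-> b = 4/7 <-> 6/7 = 5/7
~c = ~4/7 = 3/7
a -> a = 4/7 -> 4/7 = 1
~c -> (a -> a) = 3/7 -> 1 = 1
(a <-> b) | (~c -> (a -> a)) = 5/7 | 1 = 1
((c | b) & ((b <-> b) <-> a)) -> ((a <-> b) | (~c -> (a -> a))) = 4/7 -> 1 = 1
c -> c = 4/7 -> 4/7 = 1
c -> a = 4/7 -> 4/7 = 1
(c -> c) -> (c -> a) = 1 -> 1 = 1
c <-> b = 4/7 <-> 6/7 = 5/7
b -> a = 6/7 -> 4/7 = 5/7
b -> (b -> a) = 6/7 -> 5/7 = 6/7
(c <-> b) & (b -> (b -> a)) = 5/7 & 6/7 = 5/7
((c -> c) -> (c -> a)) & ((c <-> b) & (b -> (b -> a))) = 1 & 5/7 = 5/7
(((c | b) & ((b <-> b) <-> a)) -> ((a <-> b) | (~c -> (a -> a)))) <-> (((c -> c) -> (c -> a)) & ((c <-> b) & (b -> (b -> a)))) = 1 <-> 5/7 = 5/7
(((a <-> c) <-> ((c -> b) <-> c)) -> ~(~c -> (c <-> c))) -> ((((c | b) & ((b <-> b) <-> a)) -> ((a <-> b) | (~c -> (a -> a)))) <-> (((c -> c) -> (c -> a)) & ((c <-> b) & (b -> (b -> a))))) = 3/7 -> 5/7 = 1
a | a = 4/7 | 4/7 = 4/7
a & c = 4/7 & 4/7 = 4/7
c <-> (a & c) = 4/7 <-> 4/7 = 1
(a | a) -> (c <-> (a & c)) = 4/7 -> 1 = 1
a <-> c = 4/7 <-> 4/7 = 1
~b = ~6/7 = 1/7
~b -> b = 1/7 -> 6/7 = 1
(a <-> c) & (~b -> b) = 1 & 1 = 1
((a | a) -> (c <-> (a & c))) | ((a <-> c) & (~b -> b)) = 1 | 1 = 1
a -> a = 4/7 -> 4/7 = 1
a -> b = 4/7 -> 6/7 = 1
(a -> a) <-> (a -> b) = 1 <-> 1 = 1
b <-> c = 6/7 <-> 4/7 = 5/7
b -> (b <-> c) = 6/7 -> 5/7 = 6/7
((a -> a) <-> (a -> b)) & (b -> (b <-> c)) = 1 & 6/7 = 6/7
b & c = 6/7 & 4/7 = 4/7
~(b & c) = ~4/7 = 3/7
~(b & c) -> c = 3/7 -> 4/7 = 1
(((a -> a) <-> (a -> b)) & (b -> (b <-> c))) & (~(b & c) -> c) = 6/7 & 1 = 6/7
(((a | a) -> (c <-> (a & c))) | ((a <-> c) & (~b -> b))) & ((((a -> a) <-> (a -> b)) & (b -> (b <-> c))) & (~(b & c) -> c)) = 1 & 6/7 = 6/7
a -> b = 4/7 -> 6/7 = 1
c & (a -> b) = 4/7 & 1 = 4/7
c -> b = 4/7 -> 6/7 = 1
a & a = 4/7 & 4/7 = 4/7
(c -> b) | (a & a) = 1 | 4/7 = 1
(c & (a -> b)) -> ((c -> b) | (a & a)) = 4/7 -> 1 = 1
b & b = 6/7 & 6/7 = 6/7
(b & b) | b = 6/7 | 6/7 = 6/7
c -> a = 4/7 -> 4/7 = 1
((b & b) | b) | (c -> a) = 6/7 | 1 = 1
((c & (a -> b)) -> ((c -> b) | (a & a))) -> (((b & b) | b) | (c -> a)) = 1 -> 1 = 1
b -> a = 6/7 -> 4/7 = 5/7
(b -> a) -> b = 5/7 -> 6/7 = 1
a -> b = 4/7 -> 6/7 = 1
((b -> a) -> b) | (a -> b) = 1 | 1 = 1
(((c & (a -> b)) -> ((c -> b) | (a & a))) -> (((b & b) | b) | (c -> a))) -> (((b -> a) -> b) | (a -> b)) = 1 -> 1 = 1
((((a | a) -> (c <-> (a & c))) | ((a <-> c) & (~b -> b))) & ((((a -> a) <-> (a -> b)) & (b -> (b <-> c))) & (~(b & c) -> c))) & ((((c & (a -> b)) -> ((c -> b) | (a & a))) -> (((b & b) | b) | (c -> a))) -> (((b -> a) -> b) | (a -> b))) = 6/7 & 1 = 6/7
((((a <-> c) <-> ((c -> b) <-> c)) -> ~(~c -> (c <-> c))) -> ((((c | b) & ((b <-> b) <-> a)) -> ((a <-> b) | (~c -> (a -> a)))) <-> (((c -> c) -> (c -> a)) & ((c <-> b) & (b -> (b -> a)))))) -> (((((a | a) -> (c <-> (a & c))) | ((a <-> c) & (~b -> b))) & ((((a -> a) <-> (a -> b)) & (b -> (b <-> c))) & (~(b & c) -> c))) & ((((c & (a -> b)) -> ((c -> b) | (a & a))) -> (((b & b) | b) | (c -> a))) -> (((b -> a) -> b) | (a -> b)))) = 1 -> 6/7 = 6/7

6/7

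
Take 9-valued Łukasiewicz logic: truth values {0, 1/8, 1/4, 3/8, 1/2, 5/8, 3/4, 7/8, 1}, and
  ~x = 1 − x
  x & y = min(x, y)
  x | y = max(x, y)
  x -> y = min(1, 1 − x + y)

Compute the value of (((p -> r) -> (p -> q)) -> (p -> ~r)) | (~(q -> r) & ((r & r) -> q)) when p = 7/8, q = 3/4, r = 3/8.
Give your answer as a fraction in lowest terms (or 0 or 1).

p -> r = 7/8 -> 3/8 = 1/2
p -> q = 7/8 -> 3/4 = 7/8
(p -> r) -> (p -> q) = 1/2 -> 7/8 = 1
~r = ~3/8 = 5/8
p -> ~r = 7/8 -> 5/8 = 3/4
((p -> r) -> (p -> q)) -> (p -> ~r) = 1 -> 3/4 = 3/4
q -> r = 3/4 -> 3/8 = 5/8
~(q -> r) = ~5/8 = 3/8
r & r = 3/8 & 3/8 = 3/8
(r & r) -> q = 3/8 -> 3/4 = 1
~(q -> r) & ((r & r) -> q) = 3/8 & 1 = 3/8
(((p -> r) -> (p -> q)) -> (p -> ~r)) | (~(q -> r) & ((r & r) -> q)) = 3/4 | 3/8 = 3/4

3/4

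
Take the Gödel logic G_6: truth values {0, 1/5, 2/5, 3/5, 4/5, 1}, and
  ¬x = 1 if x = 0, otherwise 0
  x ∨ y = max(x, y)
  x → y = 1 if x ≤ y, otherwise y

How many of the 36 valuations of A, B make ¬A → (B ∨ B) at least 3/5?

value 1: 31 assignments (counts)
value 4/5: 1 assignment (counts)
value 3/5: 1 assignment (counts)
value 2/5: 1 assignment
value 1/5: 1 assignment
value 0: 1 assignment
So 33 of the 36 assignments meet the threshold.

33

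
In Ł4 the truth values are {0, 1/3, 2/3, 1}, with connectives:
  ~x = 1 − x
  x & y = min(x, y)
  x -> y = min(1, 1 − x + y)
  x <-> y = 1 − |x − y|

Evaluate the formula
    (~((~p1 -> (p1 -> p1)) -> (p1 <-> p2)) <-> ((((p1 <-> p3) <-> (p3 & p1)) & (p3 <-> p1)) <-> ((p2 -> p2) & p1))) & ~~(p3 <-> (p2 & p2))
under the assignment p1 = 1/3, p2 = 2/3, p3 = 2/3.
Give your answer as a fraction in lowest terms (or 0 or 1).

~p1 = ~1/3 = 2/3
p1 -> p1 = 1/3 -> 1/3 = 1
~p1 -> (p1 -> p1) = 2/3 -> 1 = 1
p1 <-> p2 = 1/3 <-> 2/3 = 2/3
(~p1 -> (p1 -> p1)) -> (p1 <-> p2) = 1 -> 2/3 = 2/3
~((~p1 -> (p1 -> p1)) -> (p1 <-> p2)) = ~2/3 = 1/3
p1 <-> p3 = 1/3 <-> 2/3 = 2/3
p3 & p1 = 2/3 & 1/3 = 1/3
(p1 <-> p3) <-> (p3 & p1) = 2/3 <-> 1/3 = 2/3
p3 <-> p1 = 2/3 <-> 1/3 = 2/3
((p1 <-> p3) <-> (p3 & p1)) & (p3 <-> p1) = 2/3 & 2/3 = 2/3
p2 -> p2 = 2/3 -> 2/3 = 1
(p2 -> p2) & p1 = 1 & 1/3 = 1/3
(((p1 <-> p3) <-> (p3 & p1)) & (p3 <-> p1)) <-> ((p2 -> p2) & p1) = 2/3 <-> 1/3 = 2/3
~((~p1 -> (p1 -> p1)) -> (p1 <-> p2)) <-> ((((p1 <-> p3) <-> (p3 & p1)) & (p3 <-> p1)) <-> ((p2 -> p2) & p1)) = 1/3 <-> 2/3 = 2/3
p2 & p2 = 2/3 & 2/3 = 2/3
p3 <-> (p2 & p2) = 2/3 <-> 2/3 = 1
~(p3 <-> (p2 & p2)) = ~1 = 0
~~(p3 <-> (p2 & p2)) = ~0 = 1
(~((~p1 -> (p1 -> p1)) -> (p1 <-> p2)) <-> ((((p1 <-> p3) <-> (p3 & p1)) & (p3 <-> p1)) <-> ((p2 -> p2) & p1))) & ~~(p3 <-> (p2 & p2)) = 2/3 & 1 = 2/3

2/3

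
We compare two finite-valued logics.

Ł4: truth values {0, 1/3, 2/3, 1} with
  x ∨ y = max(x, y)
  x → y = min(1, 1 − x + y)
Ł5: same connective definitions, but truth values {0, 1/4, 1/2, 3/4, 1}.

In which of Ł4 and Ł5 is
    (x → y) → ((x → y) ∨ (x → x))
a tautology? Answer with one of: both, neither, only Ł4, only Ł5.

both

In Ł4: every assignment gives 1 — tautology.
In Ł5: every assignment gives 1 — tautology.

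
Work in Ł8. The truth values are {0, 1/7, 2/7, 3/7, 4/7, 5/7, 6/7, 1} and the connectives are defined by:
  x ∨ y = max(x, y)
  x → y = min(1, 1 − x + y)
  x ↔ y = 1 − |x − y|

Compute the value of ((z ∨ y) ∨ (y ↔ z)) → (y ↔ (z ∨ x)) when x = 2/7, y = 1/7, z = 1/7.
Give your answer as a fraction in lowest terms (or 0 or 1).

z ∨ y = 1/7 ∨ 1/7 = 1/7
y ↔ z = 1/7 ↔ 1/7 = 1
(z ∨ y) ∨ (y ↔ z) = 1/7 ∨ 1 = 1
z ∨ x = 1/7 ∨ 2/7 = 2/7
y ↔ (z ∨ x) = 1/7 ↔ 2/7 = 6/7
((z ∨ y) ∨ (y ↔ z)) → (y ↔ (z ∨ x)) = 1 → 6/7 = 6/7

6/7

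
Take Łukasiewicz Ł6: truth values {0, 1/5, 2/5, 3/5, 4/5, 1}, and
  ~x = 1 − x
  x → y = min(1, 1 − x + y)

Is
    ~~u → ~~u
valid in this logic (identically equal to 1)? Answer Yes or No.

Yes

u = 0 ↦ 1
u = 1/5 ↦ 1
u = 2/5 ↦ 1
u = 3/5 ↦ 1
u = 4/5 ↦ 1
u = 1 ↦ 1
Every assignment gives a value ≥ 1.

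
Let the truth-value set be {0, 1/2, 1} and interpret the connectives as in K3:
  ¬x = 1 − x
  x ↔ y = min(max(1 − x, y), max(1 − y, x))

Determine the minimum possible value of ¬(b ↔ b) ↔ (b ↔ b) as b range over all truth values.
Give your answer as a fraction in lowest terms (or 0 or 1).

Take b = 0:
b ↔ b = 0 ↔ 0 = 1
¬(b ↔ b) = ¬1 = 0
b ↔ b = 0 ↔ 0 = 1
¬(b ↔ b) ↔ (b ↔ b) = 0 ↔ 1 = 0
No assignment yields a value below 0, so this is the minimum.

0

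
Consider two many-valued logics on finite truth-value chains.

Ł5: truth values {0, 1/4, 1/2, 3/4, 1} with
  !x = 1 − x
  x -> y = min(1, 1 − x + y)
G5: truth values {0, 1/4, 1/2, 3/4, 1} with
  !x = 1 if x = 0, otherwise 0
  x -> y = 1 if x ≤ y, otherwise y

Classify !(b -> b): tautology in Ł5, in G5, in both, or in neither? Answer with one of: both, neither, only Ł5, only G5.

In Ł5: at b = 0 the value is 0 — not a tautology.
In G5: at b = 0 the value is 0 — not a tautology.

neither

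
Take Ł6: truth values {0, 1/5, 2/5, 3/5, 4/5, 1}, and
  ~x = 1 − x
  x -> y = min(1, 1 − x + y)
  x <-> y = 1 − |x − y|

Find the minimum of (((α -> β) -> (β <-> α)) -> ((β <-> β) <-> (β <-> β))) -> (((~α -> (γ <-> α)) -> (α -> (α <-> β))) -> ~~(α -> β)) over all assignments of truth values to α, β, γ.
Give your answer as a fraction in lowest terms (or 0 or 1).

3/5

Take α = 2/5, β = 0, γ = 0:
α -> β = 2/5 -> 0 = 3/5
β <-> α = 0 <-> 2/5 = 3/5
(α -> β) -> (β <-> α) = 3/5 -> 3/5 = 1
β <-> β = 0 <-> 0 = 1
β <-> β = 0 <-> 0 = 1
(β <-> β) <-> (β <-> β) = 1 <-> 1 = 1
((α -> β) -> (β <-> α)) -> ((β <-> β) <-> (β <-> β)) = 1 -> 1 = 1
~α = ~2/5 = 3/5
γ <-> α = 0 <-> 2/5 = 3/5
~α -> (γ <-> α) = 3/5 -> 3/5 = 1
α <-> β = 2/5 <-> 0 = 3/5
α -> (α <-> β) = 2/5 -> 3/5 = 1
(~α -> (γ <-> α)) -> (α -> (α <-> β)) = 1 -> 1 = 1
α -> β = 2/5 -> 0 = 3/5
~(α -> β) = ~3/5 = 2/5
~~(α -> β) = ~2/5 = 3/5
((~α -> (γ <-> α)) -> (α -> (α <-> β))) -> ~~(α -> β) = 1 -> 3/5 = 3/5
(((α -> β) -> (β <-> α)) -> ((β <-> β) <-> (β <-> β))) -> (((~α -> (γ <-> α)) -> (α -> (α <-> β))) -> ~~(α -> β)) = 1 -> 3/5 = 3/5
No assignment yields a value below 3/5, so this is the minimum.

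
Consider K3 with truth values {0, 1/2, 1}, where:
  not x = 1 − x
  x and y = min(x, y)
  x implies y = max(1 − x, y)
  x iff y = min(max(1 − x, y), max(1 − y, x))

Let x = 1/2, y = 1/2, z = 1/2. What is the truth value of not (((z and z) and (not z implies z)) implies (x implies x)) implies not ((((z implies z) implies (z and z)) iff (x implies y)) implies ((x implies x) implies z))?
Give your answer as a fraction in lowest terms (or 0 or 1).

1/2

z and z = 1/2 and 1/2 = 1/2
not z = not 1/2 = 1/2
not z implies z = 1/2 implies 1/2 = 1/2
(z and z) and (not z implies z) = 1/2 and 1/2 = 1/2
x implies x = 1/2 implies 1/2 = 1/2
((z and z) and (not z implies z)) implies (x implies x) = 1/2 implies 1/2 = 1/2
not (((z and z) and (not z implies z)) implies (x implies x)) = not 1/2 = 1/2
z implies z = 1/2 implies 1/2 = 1/2
z and z = 1/2 and 1/2 = 1/2
(z implies z) implies (z and z) = 1/2 implies 1/2 = 1/2
x implies y = 1/2 implies 1/2 = 1/2
((z implies z) implies (z and z)) iff (x implies y) = 1/2 iff 1/2 = 1/2
x implies x = 1/2 implies 1/2 = 1/2
(x implies x) implies z = 1/2 implies 1/2 = 1/2
(((z implies z) implies (z and z)) iff (x implies y)) implies ((x implies x) implies z) = 1/2 implies 1/2 = 1/2
not ((((z implies z) implies (z and z)) iff (x implies y)) implies ((x implies x) implies z)) = not 1/2 = 1/2
not (((z and z) and (not z implies z)) implies (x implies x)) implies not ((((z implies z) implies (z and z)) iff (x implies y)) implies ((x implies x) implies z)) = 1/2 implies 1/2 = 1/2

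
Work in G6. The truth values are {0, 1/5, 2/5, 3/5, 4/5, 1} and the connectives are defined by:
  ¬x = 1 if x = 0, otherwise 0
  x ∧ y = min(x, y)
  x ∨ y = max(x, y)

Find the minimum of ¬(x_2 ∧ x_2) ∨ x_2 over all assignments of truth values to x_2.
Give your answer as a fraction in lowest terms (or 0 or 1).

1/5

Take x_2 = 1/5:
x_2 ∧ x_2 = 1/5 ∧ 1/5 = 1/5
¬(x_2 ∧ x_2) = ¬1/5 = 0
¬(x_2 ∧ x_2) ∨ x_2 = 0 ∨ 1/5 = 1/5
No assignment yields a value below 1/5, so this is the minimum.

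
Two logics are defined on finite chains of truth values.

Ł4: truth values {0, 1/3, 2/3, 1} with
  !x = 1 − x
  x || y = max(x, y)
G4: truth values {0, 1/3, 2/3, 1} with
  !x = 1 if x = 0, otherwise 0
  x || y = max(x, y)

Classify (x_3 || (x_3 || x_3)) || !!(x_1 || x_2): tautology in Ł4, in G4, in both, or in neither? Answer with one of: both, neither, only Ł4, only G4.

In Ł4: at x_1 = 0, x_2 = 0, x_3 = 0 the value is 0 — not a tautology.
In G4: at x_1 = 0, x_2 = 0, x_3 = 0 the value is 0 — not a tautology.

neither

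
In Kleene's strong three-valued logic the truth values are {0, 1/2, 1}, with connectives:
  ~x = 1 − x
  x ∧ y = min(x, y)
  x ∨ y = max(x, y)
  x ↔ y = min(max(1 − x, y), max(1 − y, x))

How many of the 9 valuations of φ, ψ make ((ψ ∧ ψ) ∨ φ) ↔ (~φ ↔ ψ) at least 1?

φ = 0, ψ = 0 ↦ 1  ≥
φ = 0, ψ = 1/2 ↦ 1/2  <
φ = 0, ψ = 1 ↦ 1  ≥
φ = 1/2, ψ = 0 ↦ 1/2  <
φ = 1/2, ψ = 1/2 ↦ 1/2  <
φ = 1/2, ψ = 1 ↦ 1/2  <
φ = 1, ψ = 0 ↦ 1  ≥
φ = 1, ψ = 1/2 ↦ 1/2  <
φ = 1, ψ = 1 ↦ 0  <
So 3 of the 9 assignments meet the threshold.

3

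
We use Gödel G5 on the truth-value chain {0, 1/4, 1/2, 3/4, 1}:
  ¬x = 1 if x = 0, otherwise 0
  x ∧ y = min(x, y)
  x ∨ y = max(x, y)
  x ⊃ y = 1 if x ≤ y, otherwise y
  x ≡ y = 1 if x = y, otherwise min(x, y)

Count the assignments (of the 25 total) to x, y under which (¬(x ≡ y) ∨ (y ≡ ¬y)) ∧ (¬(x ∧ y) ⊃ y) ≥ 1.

1

value 1: 1 assignment (counts)
value 3/4: 1 assignment
value 1/2: 1 assignment
value 1/4: 1 assignment
value 0: 21 assignments
So 1 of the 25 assignments meets the threshold.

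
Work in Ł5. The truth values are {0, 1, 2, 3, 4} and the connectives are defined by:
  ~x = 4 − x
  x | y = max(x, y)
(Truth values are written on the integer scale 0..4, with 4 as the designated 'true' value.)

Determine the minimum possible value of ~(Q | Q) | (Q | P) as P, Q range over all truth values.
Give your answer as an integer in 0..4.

Take P = 0, Q = 2:
Q | Q = 2 | 2 = 2
~(Q | Q) = ~2 = 2
Q | P = 2 | 0 = 2
~(Q | Q) | (Q | P) = 2 | 2 = 2
No assignment yields a value below 2, so this is the minimum.

2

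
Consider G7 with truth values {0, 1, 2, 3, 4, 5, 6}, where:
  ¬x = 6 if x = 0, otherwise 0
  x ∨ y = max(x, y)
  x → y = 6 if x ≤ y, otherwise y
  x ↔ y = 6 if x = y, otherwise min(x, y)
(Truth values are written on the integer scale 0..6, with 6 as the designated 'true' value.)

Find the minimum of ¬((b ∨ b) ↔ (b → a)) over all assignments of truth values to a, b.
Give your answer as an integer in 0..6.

0

Take a = 1, b = 1:
b ∨ b = 1 ∨ 1 = 1
b → a = 1 → 1 = 6
(b ∨ b) ↔ (b → a) = 1 ↔ 6 = 1
¬((b ∨ b) ↔ (b → a)) = ¬1 = 0
No assignment yields a value below 0, so this is the minimum.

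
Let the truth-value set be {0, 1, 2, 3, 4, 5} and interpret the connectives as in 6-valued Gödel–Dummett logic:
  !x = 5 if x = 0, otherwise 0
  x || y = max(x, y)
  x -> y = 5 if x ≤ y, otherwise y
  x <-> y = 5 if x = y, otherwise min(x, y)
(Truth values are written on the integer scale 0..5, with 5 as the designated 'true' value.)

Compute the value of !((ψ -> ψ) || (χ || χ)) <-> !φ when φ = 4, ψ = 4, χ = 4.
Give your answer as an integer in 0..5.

5

ψ -> ψ = 4 -> 4 = 5
χ || χ = 4 || 4 = 4
(ψ -> ψ) || (χ || χ) = 5 || 4 = 5
!((ψ -> ψ) || (χ || χ)) = !5 = 0
!φ = !4 = 0
!((ψ -> ψ) || (χ || χ)) <-> !φ = 0 <-> 0 = 5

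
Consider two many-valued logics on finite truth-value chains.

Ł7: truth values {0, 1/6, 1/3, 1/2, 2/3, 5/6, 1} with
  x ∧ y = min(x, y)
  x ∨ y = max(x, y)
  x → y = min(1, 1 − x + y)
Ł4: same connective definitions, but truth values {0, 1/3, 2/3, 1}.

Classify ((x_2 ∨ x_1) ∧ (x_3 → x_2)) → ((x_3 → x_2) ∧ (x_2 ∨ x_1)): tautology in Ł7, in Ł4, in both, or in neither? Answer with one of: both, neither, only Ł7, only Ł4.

both

In Ł7: every assignment gives 1 — tautology.
In Ł4: every assignment gives 1 — tautology.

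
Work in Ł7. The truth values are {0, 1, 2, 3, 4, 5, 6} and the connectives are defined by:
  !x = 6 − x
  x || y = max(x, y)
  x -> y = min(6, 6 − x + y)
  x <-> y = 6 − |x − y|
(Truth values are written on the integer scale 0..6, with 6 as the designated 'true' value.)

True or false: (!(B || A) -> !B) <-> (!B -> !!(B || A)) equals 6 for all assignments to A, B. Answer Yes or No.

No

Counterexample: take A = 0, B = 0.
B || A = 0 || 0 = 0
!(B || A) = !0 = 6
!B = !0 = 6
!(B || A) -> !B = 6 -> 6 = 6
!B = !0 = 6
B || A = 0 || 0 = 0
!(B || A) = !0 = 6
!!(B || A) = !6 = 0
!B -> !!(B || A) = 6 -> 0 = 0
(!(B || A) -> !B) <-> (!B -> !!(B || A)) = 6 <-> 0 = 0
This gives 0 ≠ 6.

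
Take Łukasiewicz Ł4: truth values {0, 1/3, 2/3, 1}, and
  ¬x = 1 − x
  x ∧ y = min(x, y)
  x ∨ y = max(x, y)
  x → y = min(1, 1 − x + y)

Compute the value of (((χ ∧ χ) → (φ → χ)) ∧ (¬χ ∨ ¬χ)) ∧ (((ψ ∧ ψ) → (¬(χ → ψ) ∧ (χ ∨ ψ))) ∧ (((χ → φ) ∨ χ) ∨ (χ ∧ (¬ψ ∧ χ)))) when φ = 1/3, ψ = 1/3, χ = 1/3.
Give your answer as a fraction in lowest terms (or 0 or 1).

χ ∧ χ = 1/3 ∧ 1/3 = 1/3
φ → χ = 1/3 → 1/3 = 1
(χ ∧ χ) → (φ → χ) = 1/3 → 1 = 1
¬χ = ¬1/3 = 2/3
¬χ = ¬1/3 = 2/3
¬χ ∨ ¬χ = 2/3 ∨ 2/3 = 2/3
((χ ∧ χ) → (φ → χ)) ∧ (¬χ ∨ ¬χ) = 1 ∧ 2/3 = 2/3
ψ ∧ ψ = 1/3 ∧ 1/3 = 1/3
χ → ψ = 1/3 → 1/3 = 1
¬(χ → ψ) = ¬1 = 0
χ ∨ ψ = 1/3 ∨ 1/3 = 1/3
¬(χ → ψ) ∧ (χ ∨ ψ) = 0 ∧ 1/3 = 0
(ψ ∧ ψ) → (¬(χ → ψ) ∧ (χ ∨ ψ)) = 1/3 → 0 = 2/3
χ → φ = 1/3 → 1/3 = 1
(χ → φ) ∨ χ = 1 ∨ 1/3 = 1
¬ψ = ¬1/3 = 2/3
¬ψ ∧ χ = 2/3 ∧ 1/3 = 1/3
χ ∧ (¬ψ ∧ χ) = 1/3 ∧ 1/3 = 1/3
((χ → φ) ∨ χ) ∨ (χ ∧ (¬ψ ∧ χ)) = 1 ∨ 1/3 = 1
((ψ ∧ ψ) → (¬(χ → ψ) ∧ (χ ∨ ψ))) ∧ (((χ → φ) ∨ χ) ∨ (χ ∧ (¬ψ ∧ χ))) = 2/3 ∧ 1 = 2/3
(((χ ∧ χ) → (φ → χ)) ∧ (¬χ ∨ ¬χ)) ∧ (((ψ ∧ ψ) → (¬(χ → ψ) ∧ (χ ∨ ψ))) ∧ (((χ → φ) ∨ χ) ∨ (χ ∧ (¬ψ ∧ χ)))) = 2/3 ∧ 2/3 = 2/3

2/3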